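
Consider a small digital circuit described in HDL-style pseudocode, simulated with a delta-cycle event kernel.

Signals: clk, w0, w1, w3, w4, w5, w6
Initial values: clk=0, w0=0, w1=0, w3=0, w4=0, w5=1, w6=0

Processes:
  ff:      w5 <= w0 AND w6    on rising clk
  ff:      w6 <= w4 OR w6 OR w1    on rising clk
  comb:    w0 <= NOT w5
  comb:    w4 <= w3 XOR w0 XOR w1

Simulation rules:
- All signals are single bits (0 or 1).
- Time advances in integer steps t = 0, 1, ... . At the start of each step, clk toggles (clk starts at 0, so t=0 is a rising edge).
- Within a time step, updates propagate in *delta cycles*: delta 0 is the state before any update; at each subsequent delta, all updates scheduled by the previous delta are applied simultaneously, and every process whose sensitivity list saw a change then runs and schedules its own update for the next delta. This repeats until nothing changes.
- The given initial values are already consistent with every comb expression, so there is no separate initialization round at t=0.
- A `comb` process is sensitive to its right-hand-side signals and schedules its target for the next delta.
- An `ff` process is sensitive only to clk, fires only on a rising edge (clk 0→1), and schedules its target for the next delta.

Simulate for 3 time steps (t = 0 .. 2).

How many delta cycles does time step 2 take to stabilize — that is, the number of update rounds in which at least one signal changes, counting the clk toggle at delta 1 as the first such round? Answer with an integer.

t0.Δ0 w1=0 w5=1 w0=0 clk=0 w3=0 w6=0 w4=0
t0.Δ1 w1=0 w5=1 w0=0 clk=1 w3=0 w6=0 w4=0
t0.Δ2 w1=0 w5=0 w0=0 clk=1 w3=0 w6=0 w4=0
t0.Δ3 w1=0 w5=0 w0=1 clk=1 w3=0 w6=0 w4=0
t0.Δ4 w1=0 w5=0 w0=1 clk=1 w3=0 w6=0 w4=1
t1.Δ0 w1=0 w5=0 w0=1 clk=1 w3=0 w6=0 w4=1
t1.Δ1 w1=0 w5=0 w0=1 clk=0 w3=0 w6=0 w4=1
t2.Δ0 w1=0 w5=0 w0=1 clk=0 w3=0 w6=0 w4=1
t2.Δ1 w1=0 w5=0 w0=1 clk=1 w3=0 w6=0 w4=1
t2.Δ2 w1=0 w5=0 w0=1 clk=1 w3=0 w6=1 w4=1

2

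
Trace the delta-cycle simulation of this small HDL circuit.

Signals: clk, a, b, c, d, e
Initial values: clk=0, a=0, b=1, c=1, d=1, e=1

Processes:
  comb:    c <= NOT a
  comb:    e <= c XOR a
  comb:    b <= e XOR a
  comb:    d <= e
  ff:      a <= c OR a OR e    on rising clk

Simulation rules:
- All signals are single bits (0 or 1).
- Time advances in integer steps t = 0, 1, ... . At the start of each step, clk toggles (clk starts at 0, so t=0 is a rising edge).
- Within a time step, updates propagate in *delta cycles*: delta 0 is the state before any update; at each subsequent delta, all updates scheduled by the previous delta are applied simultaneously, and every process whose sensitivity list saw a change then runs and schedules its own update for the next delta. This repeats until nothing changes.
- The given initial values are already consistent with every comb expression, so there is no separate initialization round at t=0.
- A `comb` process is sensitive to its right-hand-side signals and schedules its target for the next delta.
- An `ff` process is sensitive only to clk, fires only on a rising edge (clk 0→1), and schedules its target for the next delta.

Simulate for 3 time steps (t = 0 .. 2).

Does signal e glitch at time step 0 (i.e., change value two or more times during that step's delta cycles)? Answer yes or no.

yes

[bits: d,c,b,clk,e,a]
t=0: Δ0=111010 Δ1=111110 Δ2=111111 Δ3=100101 Δ4=001111 Δ5=100111 | 5Δ
t=1: Δ0=100111 Δ1=100011 | 1Δ
t=2: Δ0=100011 Δ1=100111 | 1Δ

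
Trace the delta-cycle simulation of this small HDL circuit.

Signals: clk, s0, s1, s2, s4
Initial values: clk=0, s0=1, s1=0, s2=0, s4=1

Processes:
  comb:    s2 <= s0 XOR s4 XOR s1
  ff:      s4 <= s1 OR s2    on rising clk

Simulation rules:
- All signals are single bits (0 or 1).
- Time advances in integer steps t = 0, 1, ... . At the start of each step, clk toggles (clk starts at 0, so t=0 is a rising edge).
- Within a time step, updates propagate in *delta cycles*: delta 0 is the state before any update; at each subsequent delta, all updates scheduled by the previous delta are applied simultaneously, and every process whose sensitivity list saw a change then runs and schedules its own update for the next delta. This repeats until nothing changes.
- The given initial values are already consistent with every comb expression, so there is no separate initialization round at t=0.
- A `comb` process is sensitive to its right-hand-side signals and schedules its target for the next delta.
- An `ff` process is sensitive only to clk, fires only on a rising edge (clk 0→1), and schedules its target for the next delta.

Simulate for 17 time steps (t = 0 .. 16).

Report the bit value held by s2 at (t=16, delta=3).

1

t=0 Δ0: s2=0 s1=0 clk=0 s4=1 s0=1
  Δ1: clk:0→1
  Δ2: s4:1→0
  Δ3: s2:0→1
  (3Δ to stable)
t=1 Δ0: s2=1 s1=0 clk=1 s4=0 s0=1
  Δ1: clk:1→0
  (1Δ to stable)
t=2 Δ0: s2=1 s1=0 clk=0 s4=0 s0=1
  Δ1: clk:0→1
  Δ2: s4:0→1
  Δ3: s2:1→0
  (3Δ to stable)
t=3 Δ0: s2=0 s1=0 clk=1 s4=1 s0=1
  Δ1: clk:1→0
  (1Δ to stable)
t=4 Δ0: s2=0 s1=0 clk=0 s4=1 s0=1
  Δ1: clk:0→1
  Δ2: s4:1→0
  Δ3: s2:0→1
  (3Δ to stable)
t=5 Δ0: s2=1 s1=0 clk=1 s4=0 s0=1
  Δ1: clk:1→0
  (1Δ to stable)
t=6 Δ0: s2=1 s1=0 clk=0 s4=0 s0=1
  Δ1: clk:0→1
  Δ2: s4:0→1
  Δ3: s2:1→0
  (3Δ to stable)
t=7 Δ0: s2=0 s1=0 clk=1 s4=1 s0=1
  Δ1: clk:1→0
  (1Δ to stable)
t=8 Δ0: s2=0 s1=0 clk=0 s4=1 s0=1
  Δ1: clk:0→1
  Δ2: s4:1→0
  Δ3: s2:0→1
  (3Δ to stable)
t=9 Δ0: s2=1 s1=0 clk=1 s4=0 s0=1
  Δ1: clk:1→0
  (1Δ to stable)
t=10 Δ0: s2=1 s1=0 clk=0 s4=0 s0=1
  Δ1: clk:0→1
  Δ2: s4:0→1
  Δ3: s2:1→0
  (3Δ to stable)
t=11 Δ0: s2=0 s1=0 clk=1 s4=1 s0=1
  Δ1: clk:1→0
  (1Δ to stable)
t=12 Δ0: s2=0 s1=0 clk=0 s4=1 s0=1
  Δ1: clk:0→1
  Δ2: s4:1→0
  Δ3: s2:0→1
  (3Δ to stable)
t=13 Δ0: s2=1 s1=0 clk=1 s4=0 s0=1
  Δ1: clk:1→0
  (1Δ to stable)
t=14 Δ0: s2=1 s1=0 clk=0 s4=0 s0=1
  Δ1: clk:0→1
  Δ2: s4:0→1
  Δ3: s2:1→0
  (3Δ to stable)
t=15 Δ0: s2=0 s1=0 clk=1 s4=1 s0=1
  Δ1: clk:1→0
  (1Δ to stable)
t=16 Δ0: s2=0 s1=0 clk=0 s4=1 s0=1
  Δ1: clk:0→1
  Δ2: s4:1→0
  Δ3: s2:0→1
  (3Δ to stable)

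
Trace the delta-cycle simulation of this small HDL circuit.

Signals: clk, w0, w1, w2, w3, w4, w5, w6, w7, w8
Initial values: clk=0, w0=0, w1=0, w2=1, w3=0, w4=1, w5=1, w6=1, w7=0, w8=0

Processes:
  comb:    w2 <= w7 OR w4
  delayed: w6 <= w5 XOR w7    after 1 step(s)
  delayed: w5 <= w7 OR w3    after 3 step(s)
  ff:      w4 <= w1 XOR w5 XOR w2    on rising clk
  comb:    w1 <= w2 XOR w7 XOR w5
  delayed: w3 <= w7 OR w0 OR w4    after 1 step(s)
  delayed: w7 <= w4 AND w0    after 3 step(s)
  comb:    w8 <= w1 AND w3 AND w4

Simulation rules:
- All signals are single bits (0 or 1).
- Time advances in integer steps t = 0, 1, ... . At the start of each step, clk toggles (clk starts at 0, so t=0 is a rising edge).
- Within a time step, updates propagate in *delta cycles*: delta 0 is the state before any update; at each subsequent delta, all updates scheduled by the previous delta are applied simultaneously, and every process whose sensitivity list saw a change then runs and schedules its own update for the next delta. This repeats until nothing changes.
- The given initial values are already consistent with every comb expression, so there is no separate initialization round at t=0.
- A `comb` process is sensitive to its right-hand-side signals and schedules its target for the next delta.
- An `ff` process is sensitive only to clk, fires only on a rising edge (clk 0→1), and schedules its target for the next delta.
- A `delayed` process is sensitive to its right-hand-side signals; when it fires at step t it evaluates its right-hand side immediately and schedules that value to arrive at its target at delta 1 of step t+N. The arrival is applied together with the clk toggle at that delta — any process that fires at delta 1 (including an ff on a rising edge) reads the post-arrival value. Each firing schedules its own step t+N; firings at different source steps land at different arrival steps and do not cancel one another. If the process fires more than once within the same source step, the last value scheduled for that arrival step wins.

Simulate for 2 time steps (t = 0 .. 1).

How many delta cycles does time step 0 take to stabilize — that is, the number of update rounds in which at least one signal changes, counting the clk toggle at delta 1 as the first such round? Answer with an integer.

4

[bits: w5,w8,w6,w1,clk,w0,w4,w3,w7,w2]
t=0: Δ0=1010001001 Δ1=1010101001 Δ2=1010100001 Δ3=1010100000 Δ4=1011100000 | 4Δ
t=1: Δ0=1011100000 Δ1=1011000000 | 1Δ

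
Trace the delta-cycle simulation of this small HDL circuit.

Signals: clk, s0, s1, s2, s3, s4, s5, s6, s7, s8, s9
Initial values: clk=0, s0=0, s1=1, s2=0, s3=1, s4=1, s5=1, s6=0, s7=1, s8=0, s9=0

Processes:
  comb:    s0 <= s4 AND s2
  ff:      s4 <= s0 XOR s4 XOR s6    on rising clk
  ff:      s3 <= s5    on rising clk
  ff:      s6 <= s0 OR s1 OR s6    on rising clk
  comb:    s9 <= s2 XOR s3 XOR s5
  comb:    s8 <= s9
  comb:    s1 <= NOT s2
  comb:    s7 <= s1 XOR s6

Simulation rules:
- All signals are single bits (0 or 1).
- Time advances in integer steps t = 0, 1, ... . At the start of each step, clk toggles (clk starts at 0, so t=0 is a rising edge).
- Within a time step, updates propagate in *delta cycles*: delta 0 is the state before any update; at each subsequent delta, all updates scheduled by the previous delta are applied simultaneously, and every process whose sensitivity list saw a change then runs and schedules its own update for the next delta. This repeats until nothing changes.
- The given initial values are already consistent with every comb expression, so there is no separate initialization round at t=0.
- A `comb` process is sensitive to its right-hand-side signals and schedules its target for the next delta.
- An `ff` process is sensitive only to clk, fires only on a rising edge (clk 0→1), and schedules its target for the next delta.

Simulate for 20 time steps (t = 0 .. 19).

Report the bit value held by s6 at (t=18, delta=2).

[bits: s9,s5,clk,s3,s7,s4,s0,s8,s2,s6,s1]
t=0: Δ0=01011100001 Δ1=01111100001 Δ2=01111100011 Δ3=01110100011 | 3Δ
t=1: Δ0=01110100011 Δ1=01010100011 | 1Δ
t=2: Δ0=01010100011 Δ1=01110100011 Δ2=01110000011 | 2Δ
t=3: Δ0=01110000011 Δ1=01010000011 | 1Δ
t=4: Δ0=01010000011 Δ1=01110000011 Δ2=01110100011 | 2Δ
t=5: Δ0=01110100011 Δ1=01010100011 | 1Δ
t=6: Δ0=01010100011 Δ1=01110100011 Δ2=01110000011 | 2Δ
t=7: Δ0=01110000011 Δ1=01010000011 | 1Δ
t=8: Δ0=01010000011 Δ1=01110000011 Δ2=01110100011 | 2Δ
t=9: Δ0=01110100011 Δ1=01010100011 | 1Δ
t=10: Δ0=01010100011 Δ1=01110100011 Δ2=01110000011 | 2Δ
t=11: Δ0=01110000011 Δ1=01010000011 | 1Δ
t=12: Δ0=01010000011 Δ1=01110000011 Δ2=01110100011 | 2Δ
t=13: Δ0=01110100011 Δ1=01010100011 | 1Δ
t=14: Δ0=01010100011 Δ1=01110100011 Δ2=01110000011 | 2Δ
t=15: Δ0=01110000011 Δ1=01010000011 | 1Δ
t=16: Δ0=01010000011 Δ1=01110000011 Δ2=01110100011 | 2Δ
t=17: Δ0=01110100011 Δ1=01010100011 | 1Δ
t=18: Δ0=01010100011 Δ1=01110100011 Δ2=01110000011 | 2Δ
t=19: Δ0=01110000011 Δ1=01010000011 | 1Δ

1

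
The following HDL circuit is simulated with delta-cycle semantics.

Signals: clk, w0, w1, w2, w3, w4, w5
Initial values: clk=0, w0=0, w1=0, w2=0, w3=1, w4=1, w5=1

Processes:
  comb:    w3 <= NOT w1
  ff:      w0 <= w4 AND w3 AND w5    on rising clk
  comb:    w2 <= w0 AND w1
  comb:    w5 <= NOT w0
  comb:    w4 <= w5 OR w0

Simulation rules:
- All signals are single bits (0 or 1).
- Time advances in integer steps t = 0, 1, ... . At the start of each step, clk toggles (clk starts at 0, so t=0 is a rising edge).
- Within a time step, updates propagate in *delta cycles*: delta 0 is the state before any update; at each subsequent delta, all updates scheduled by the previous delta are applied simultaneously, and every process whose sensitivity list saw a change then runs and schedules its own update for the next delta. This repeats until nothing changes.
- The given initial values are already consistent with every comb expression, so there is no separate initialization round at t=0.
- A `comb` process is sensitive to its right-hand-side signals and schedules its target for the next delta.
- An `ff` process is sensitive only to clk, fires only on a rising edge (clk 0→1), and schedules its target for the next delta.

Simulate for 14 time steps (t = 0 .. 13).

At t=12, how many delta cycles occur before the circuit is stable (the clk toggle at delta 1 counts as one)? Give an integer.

3

t0.Δ0 w4=1 w0=0 clk=0 w2=0 w5=1 w3=1 w1=0
t0.Δ1 w4=1 w0=0 clk=1 w2=0 w5=1 w3=1 w1=0
t0.Δ2 w4=1 w0=1 clk=1 w2=0 w5=1 w3=1 w1=0
t0.Δ3 w4=1 w0=1 clk=1 w2=0 w5=0 w3=1 w1=0
t1.Δ0 w4=1 w0=1 clk=1 w2=0 w5=0 w3=1 w1=0
t1.Δ1 w4=1 w0=1 clk=0 w2=0 w5=0 w3=1 w1=0
t2.Δ0 w4=1 w0=1 clk=0 w2=0 w5=0 w3=1 w1=0
t2.Δ1 w4=1 w0=1 clk=1 w2=0 w5=0 w3=1 w1=0
t2.Δ2 w4=1 w0=0 clk=1 w2=0 w5=0 w3=1 w1=0
t2.Δ3 w4=0 w0=0 clk=1 w2=0 w5=1 w3=1 w1=0
t2.Δ4 w4=1 w0=0 clk=1 w2=0 w5=1 w3=1 w1=0
t3.Δ0 w4=1 w0=0 clk=1 w2=0 w5=1 w3=1 w1=0
t3.Δ1 w4=1 w0=0 clk=0 w2=0 w5=1 w3=1 w1=0
t4.Δ0 w4=1 w0=0 clk=0 w2=0 w5=1 w3=1 w1=0
t4.Δ1 w4=1 w0=0 clk=1 w2=0 w5=1 w3=1 w1=0
t4.Δ2 w4=1 w0=1 clk=1 w2=0 w5=1 w3=1 w1=0
t4.Δ3 w4=1 w0=1 clk=1 w2=0 w5=0 w3=1 w1=0
t5.Δ0 w4=1 w0=1 clk=1 w2=0 w5=0 w3=1 w1=0
t5.Δ1 w4=1 w0=1 clk=0 w2=0 w5=0 w3=1 w1=0
t6.Δ0 w4=1 w0=1 clk=0 w2=0 w5=0 w3=1 w1=0
t6.Δ1 w4=1 w0=1 clk=1 w2=0 w5=0 w3=1 w1=0
t6.Δ2 w4=1 w0=0 clk=1 w2=0 w5=0 w3=1 w1=0
t6.Δ3 w4=0 w0=0 clk=1 w2=0 w5=1 w3=1 w1=0
t6.Δ4 w4=1 w0=0 clk=1 w2=0 w5=1 w3=1 w1=0
t7.Δ0 w4=1 w0=0 clk=1 w2=0 w5=1 w3=1 w1=0
t7.Δ1 w4=1 w0=0 clk=0 w2=0 w5=1 w3=1 w1=0
t8.Δ0 w4=1 w0=0 clk=0 w2=0 w5=1 w3=1 w1=0
t8.Δ1 w4=1 w0=0 clk=1 w2=0 w5=1 w3=1 w1=0
t8.Δ2 w4=1 w0=1 clk=1 w2=0 w5=1 w3=1 w1=0
t8.Δ3 w4=1 w0=1 clk=1 w2=0 w5=0 w3=1 w1=0
t9.Δ0 w4=1 w0=1 clk=1 w2=0 w5=0 w3=1 w1=0
t9.Δ1 w4=1 w0=1 clk=0 w2=0 w5=0 w3=1 w1=0
t10.Δ0 w4=1 w0=1 clk=0 w2=0 w5=0 w3=1 w1=0
t10.Δ1 w4=1 w0=1 clk=1 w2=0 w5=0 w3=1 w1=0
t10.Δ2 w4=1 w0=0 clk=1 w2=0 w5=0 w3=1 w1=0
t10.Δ3 w4=0 w0=0 clk=1 w2=0 w5=1 w3=1 w1=0
t10.Δ4 w4=1 w0=0 clk=1 w2=0 w5=1 w3=1 w1=0
t11.Δ0 w4=1 w0=0 clk=1 w2=0 w5=1 w3=1 w1=0
t11.Δ1 w4=1 w0=0 clk=0 w2=0 w5=1 w3=1 w1=0
t12.Δ0 w4=1 w0=0 clk=0 w2=0 w5=1 w3=1 w1=0
t12.Δ1 w4=1 w0=0 clk=1 w2=0 w5=1 w3=1 w1=0
t12.Δ2 w4=1 w0=1 clk=1 w2=0 w5=1 w3=1 w1=0
t12.Δ3 w4=1 w0=1 clk=1 w2=0 w5=0 w3=1 w1=0
t13.Δ0 w4=1 w0=1 clk=1 w2=0 w5=0 w3=1 w1=0
t13.Δ1 w4=1 w0=1 clk=0 w2=0 w5=0 w3=1 w1=0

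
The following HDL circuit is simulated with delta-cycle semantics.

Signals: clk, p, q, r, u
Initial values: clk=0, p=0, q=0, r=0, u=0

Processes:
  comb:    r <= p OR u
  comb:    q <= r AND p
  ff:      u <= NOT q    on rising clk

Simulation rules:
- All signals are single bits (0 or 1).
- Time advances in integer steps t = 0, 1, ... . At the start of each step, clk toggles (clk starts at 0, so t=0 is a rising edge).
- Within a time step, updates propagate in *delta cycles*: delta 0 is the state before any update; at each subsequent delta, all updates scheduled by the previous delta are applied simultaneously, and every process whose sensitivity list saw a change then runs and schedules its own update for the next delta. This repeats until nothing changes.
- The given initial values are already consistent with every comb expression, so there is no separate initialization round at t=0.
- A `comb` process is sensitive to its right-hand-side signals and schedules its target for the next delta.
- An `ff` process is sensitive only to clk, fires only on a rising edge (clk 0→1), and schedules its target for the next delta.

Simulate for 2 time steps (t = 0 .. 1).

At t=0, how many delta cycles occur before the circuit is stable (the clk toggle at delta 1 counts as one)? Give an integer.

3

t0.Δ0 q=0 u=0 clk=0 r=0 p=0
t0.Δ1 q=0 u=0 clk=1 r=0 p=0
t0.Δ2 q=0 u=1 clk=1 r=0 p=0
t0.Δ3 q=0 u=1 clk=1 r=1 p=0
t1.Δ0 q=0 u=1 clk=1 r=1 p=0
t1.Δ1 q=0 u=1 clk=0 r=1 p=0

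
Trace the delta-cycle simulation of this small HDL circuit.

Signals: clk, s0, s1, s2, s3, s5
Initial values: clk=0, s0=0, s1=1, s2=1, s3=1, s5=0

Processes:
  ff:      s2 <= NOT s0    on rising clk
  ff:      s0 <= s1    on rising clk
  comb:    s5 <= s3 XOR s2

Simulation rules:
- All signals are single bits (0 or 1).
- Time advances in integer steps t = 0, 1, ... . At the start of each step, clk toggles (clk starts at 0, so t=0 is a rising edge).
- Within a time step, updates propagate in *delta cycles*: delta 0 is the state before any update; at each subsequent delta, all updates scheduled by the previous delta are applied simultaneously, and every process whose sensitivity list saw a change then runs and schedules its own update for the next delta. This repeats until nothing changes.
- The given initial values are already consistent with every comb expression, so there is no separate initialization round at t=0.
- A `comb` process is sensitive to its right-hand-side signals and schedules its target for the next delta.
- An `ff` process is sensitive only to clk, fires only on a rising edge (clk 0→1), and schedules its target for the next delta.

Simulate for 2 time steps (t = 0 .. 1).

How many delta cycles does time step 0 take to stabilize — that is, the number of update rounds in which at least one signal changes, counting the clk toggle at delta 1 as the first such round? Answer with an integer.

2

[bits: clk,s0,s1,s3,s5,s2]
t=0: Δ0=001101 Δ1=101101 Δ2=111101 | 2Δ
t=1: Δ0=111101 Δ1=011101 | 1Δ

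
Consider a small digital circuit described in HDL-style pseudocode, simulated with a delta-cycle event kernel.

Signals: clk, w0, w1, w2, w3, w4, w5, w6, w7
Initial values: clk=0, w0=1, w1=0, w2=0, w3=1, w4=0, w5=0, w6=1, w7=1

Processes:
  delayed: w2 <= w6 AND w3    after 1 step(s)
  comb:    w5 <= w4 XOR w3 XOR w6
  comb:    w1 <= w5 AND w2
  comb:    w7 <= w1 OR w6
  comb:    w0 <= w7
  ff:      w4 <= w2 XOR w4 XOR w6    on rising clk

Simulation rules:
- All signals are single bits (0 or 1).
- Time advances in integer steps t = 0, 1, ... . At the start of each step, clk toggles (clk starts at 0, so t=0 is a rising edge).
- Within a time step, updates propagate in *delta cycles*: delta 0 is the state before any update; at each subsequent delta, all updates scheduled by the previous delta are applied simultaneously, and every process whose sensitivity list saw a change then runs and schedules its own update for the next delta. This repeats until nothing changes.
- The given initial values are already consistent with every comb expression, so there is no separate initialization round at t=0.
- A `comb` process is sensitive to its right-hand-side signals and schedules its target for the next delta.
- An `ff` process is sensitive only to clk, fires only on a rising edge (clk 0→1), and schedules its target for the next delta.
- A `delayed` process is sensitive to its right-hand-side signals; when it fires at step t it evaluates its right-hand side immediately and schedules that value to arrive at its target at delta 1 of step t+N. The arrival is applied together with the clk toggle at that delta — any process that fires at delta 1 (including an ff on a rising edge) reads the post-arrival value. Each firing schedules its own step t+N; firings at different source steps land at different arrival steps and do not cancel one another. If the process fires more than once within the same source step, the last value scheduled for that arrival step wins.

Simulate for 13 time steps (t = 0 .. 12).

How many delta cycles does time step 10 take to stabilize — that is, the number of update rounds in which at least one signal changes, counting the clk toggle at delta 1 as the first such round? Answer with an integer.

t0.Δ0 w2=0 w4=0 w6=1 w0=1 w3=1 w7=1 w5=0 w1=0 clk=0
t0.Δ1 w2=0 w4=0 w6=1 w0=1 w3=1 w7=1 w5=0 w1=0 clk=1
t0.Δ2 w2=0 w4=1 w6=1 w0=1 w3=1 w7=1 w5=0 w1=0 clk=1
t0.Δ3 w2=0 w4=1 w6=1 w0=1 w3=1 w7=1 w5=1 w1=0 clk=1
t1.Δ0 w2=0 w4=1 w6=1 w0=1 w3=1 w7=1 w5=1 w1=0 clk=1
t1.Δ1 w2=0 w4=1 w6=1 w0=1 w3=1 w7=1 w5=1 w1=0 clk=0
t2.Δ0 w2=0 w4=1 w6=1 w0=1 w3=1 w7=1 w5=1 w1=0 clk=0
t2.Δ1 w2=0 w4=1 w6=1 w0=1 w3=1 w7=1 w5=1 w1=0 clk=1
t2.Δ2 w2=0 w4=0 w6=1 w0=1 w3=1 w7=1 w5=1 w1=0 clk=1
t2.Δ3 w2=0 w4=0 w6=1 w0=1 w3=1 w7=1 w5=0 w1=0 clk=1
t3.Δ0 w2=0 w4=0 w6=1 w0=1 w3=1 w7=1 w5=0 w1=0 clk=1
t3.Δ1 w2=0 w4=0 w6=1 w0=1 w3=1 w7=1 w5=0 w1=0 clk=0
t4.Δ0 w2=0 w4=0 w6=1 w0=1 w3=1 w7=1 w5=0 w1=0 clk=0
t4.Δ1 w2=0 w4=0 w6=1 w0=1 w3=1 w7=1 w5=0 w1=0 clk=1
t4.Δ2 w2=0 w4=1 w6=1 w0=1 w3=1 w7=1 w5=0 w1=0 clk=1
t4.Δ3 w2=0 w4=1 w6=1 w0=1 w3=1 w7=1 w5=1 w1=0 clk=1
t5.Δ0 w2=0 w4=1 w6=1 w0=1 w3=1 w7=1 w5=1 w1=0 clk=1
t5.Δ1 w2=0 w4=1 w6=1 w0=1 w3=1 w7=1 w5=1 w1=0 clk=0
t6.Δ0 w2=0 w4=1 w6=1 w0=1 w3=1 w7=1 w5=1 w1=0 clk=0
t6.Δ1 w2=0 w4=1 w6=1 w0=1 w3=1 w7=1 w5=1 w1=0 clk=1
t6.Δ2 w2=0 w4=0 w6=1 w0=1 w3=1 w7=1 w5=1 w1=0 clk=1
t6.Δ3 w2=0 w4=0 w6=1 w0=1 w3=1 w7=1 w5=0 w1=0 clk=1
t7.Δ0 w2=0 w4=0 w6=1 w0=1 w3=1 w7=1 w5=0 w1=0 clk=1
t7.Δ1 w2=0 w4=0 w6=1 w0=1 w3=1 w7=1 w5=0 w1=0 clk=0
t8.Δ0 w2=0 w4=0 w6=1 w0=1 w3=1 w7=1 w5=0 w1=0 clk=0
t8.Δ1 w2=0 w4=0 w6=1 w0=1 w3=1 w7=1 w5=0 w1=0 clk=1
t8.Δ2 w2=0 w4=1 w6=1 w0=1 w3=1 w7=1 w5=0 w1=0 clk=1
t8.Δ3 w2=0 w4=1 w6=1 w0=1 w3=1 w7=1 w5=1 w1=0 clk=1
t9.Δ0 w2=0 w4=1 w6=1 w0=1 w3=1 w7=1 w5=1 w1=0 clk=1
t9.Δ1 w2=0 w4=1 w6=1 w0=1 w3=1 w7=1 w5=1 w1=0 clk=0
t10.Δ0 w2=0 w4=1 w6=1 w0=1 w3=1 w7=1 w5=1 w1=0 clk=0
t10.Δ1 w2=0 w4=1 w6=1 w0=1 w3=1 w7=1 w5=1 w1=0 clk=1
t10.Δ2 w2=0 w4=0 w6=1 w0=1 w3=1 w7=1 w5=1 w1=0 clk=1
t10.Δ3 w2=0 w4=0 w6=1 w0=1 w3=1 w7=1 w5=0 w1=0 clk=1
t11.Δ0 w2=0 w4=0 w6=1 w0=1 w3=1 w7=1 w5=0 w1=0 clk=1
t11.Δ1 w2=0 w4=0 w6=1 w0=1 w3=1 w7=1 w5=0 w1=0 clk=0
t12.Δ0 w2=0 w4=0 w6=1 w0=1 w3=1 w7=1 w5=0 w1=0 clk=0
t12.Δ1 w2=0 w4=0 w6=1 w0=1 w3=1 w7=1 w5=0 w1=0 clk=1
t12.Δ2 w2=0 w4=1 w6=1 w0=1 w3=1 w7=1 w5=0 w1=0 clk=1
t12.Δ3 w2=0 w4=1 w6=1 w0=1 w3=1 w7=1 w5=1 w1=0 clk=1

3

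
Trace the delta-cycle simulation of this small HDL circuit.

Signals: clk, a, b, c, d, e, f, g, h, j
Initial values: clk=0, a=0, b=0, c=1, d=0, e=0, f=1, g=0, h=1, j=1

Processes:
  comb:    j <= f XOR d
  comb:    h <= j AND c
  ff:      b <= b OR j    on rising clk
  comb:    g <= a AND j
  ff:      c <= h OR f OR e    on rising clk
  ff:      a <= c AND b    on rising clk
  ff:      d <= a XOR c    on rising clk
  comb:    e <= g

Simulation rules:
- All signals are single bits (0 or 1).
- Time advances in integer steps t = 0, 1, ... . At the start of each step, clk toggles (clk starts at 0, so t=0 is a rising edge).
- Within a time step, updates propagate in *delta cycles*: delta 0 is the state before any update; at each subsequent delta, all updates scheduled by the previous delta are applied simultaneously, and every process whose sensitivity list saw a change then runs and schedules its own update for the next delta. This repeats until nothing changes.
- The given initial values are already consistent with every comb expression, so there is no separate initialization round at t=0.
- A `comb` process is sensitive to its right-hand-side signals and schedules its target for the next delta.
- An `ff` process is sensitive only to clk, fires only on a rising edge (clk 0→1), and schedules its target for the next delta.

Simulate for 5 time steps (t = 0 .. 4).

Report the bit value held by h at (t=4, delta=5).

t0.Δ0 f=1 a=0 h=1 d=0 g=0 j=1 e=0 c=1 b=0 clk=0
t0.Δ1 f=1 a=0 h=1 d=0 g=0 j=1 e=0 c=1 b=0 clk=1
t0.Δ2 f=1 a=0 h=1 d=1 g=0 j=1 e=0 c=1 b=1 clk=1
t0.Δ3 f=1 a=0 h=1 d=1 g=0 j=0 e=0 c=1 b=1 clk=1
t0.Δ4 f=1 a=0 h=0 d=1 g=0 j=0 e=0 c=1 b=1 clk=1
t1.Δ0 f=1 a=0 h=0 d=1 g=0 j=0 e=0 c=1 b=1 clk=1
t1.Δ1 f=1 a=0 h=0 d=1 g=0 j=0 e=0 c=1 b=1 clk=0
t2.Δ0 f=1 a=0 h=0 d=1 g=0 j=0 e=0 c=1 b=1 clk=0
t2.Δ1 f=1 a=0 h=0 d=1 g=0 j=0 e=0 c=1 b=1 clk=1
t2.Δ2 f=1 a=1 h=0 d=1 g=0 j=0 e=0 c=1 b=1 clk=1
t3.Δ0 f=1 a=1 h=0 d=1 g=0 j=0 e=0 c=1 b=1 clk=1
t3.Δ1 f=1 a=1 h=0 d=1 g=0 j=0 e=0 c=1 b=1 clk=0
t4.Δ0 f=1 a=1 h=0 d=1 g=0 j=0 e=0 c=1 b=1 clk=0
t4.Δ1 f=1 a=1 h=0 d=1 g=0 j=0 e=0 c=1 b=1 clk=1
t4.Δ2 f=1 a=1 h=0 d=0 g=0 j=0 e=0 c=1 b=1 clk=1
t4.Δ3 f=1 a=1 h=0 d=0 g=0 j=1 e=0 c=1 b=1 clk=1
t4.Δ4 f=1 a=1 h=1 d=0 g=1 j=1 e=0 c=1 b=1 clk=1
t4.Δ5 f=1 a=1 h=1 d=0 g=1 j=1 e=1 c=1 b=1 clk=1

1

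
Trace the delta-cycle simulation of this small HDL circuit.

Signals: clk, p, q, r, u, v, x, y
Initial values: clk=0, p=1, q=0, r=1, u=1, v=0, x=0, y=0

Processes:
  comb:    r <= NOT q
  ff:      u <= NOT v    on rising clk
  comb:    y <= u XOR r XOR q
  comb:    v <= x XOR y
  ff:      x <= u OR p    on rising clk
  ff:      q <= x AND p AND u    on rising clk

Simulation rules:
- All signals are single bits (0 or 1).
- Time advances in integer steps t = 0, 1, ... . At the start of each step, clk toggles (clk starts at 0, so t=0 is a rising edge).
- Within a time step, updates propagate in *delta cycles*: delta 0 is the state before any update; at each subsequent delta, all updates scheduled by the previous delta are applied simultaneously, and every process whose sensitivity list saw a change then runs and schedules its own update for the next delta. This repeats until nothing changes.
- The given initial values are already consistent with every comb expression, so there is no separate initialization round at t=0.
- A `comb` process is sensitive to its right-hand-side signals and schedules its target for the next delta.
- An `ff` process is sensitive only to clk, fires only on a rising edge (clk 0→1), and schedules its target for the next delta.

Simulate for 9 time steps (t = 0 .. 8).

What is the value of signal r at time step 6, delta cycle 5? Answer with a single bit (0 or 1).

0

[bits: clk,p,r,v,y,q,x,u]
t=0: Δ0=01100001 Δ1=11100001 Δ2=11100011 Δ3=11110011 | 3Δ
t=1: Δ0=11110011 Δ1=01110011 | 1Δ
t=2: Δ0=01110011 Δ1=11110011 Δ2=11110110 Δ3=11010110 Δ4=11011110 Δ5=11001110 | 5Δ
t=3: Δ0=11001110 Δ1=01001110 | 1Δ
t=4: Δ0=01001110 Δ1=11001110 Δ2=11001011 Δ3=11101011 Δ4=11100011 Δ5=11110011 | 5Δ
t=5: Δ0=11110011 Δ1=01110011 | 1Δ
t=6: Δ0=01110011 Δ1=11110011 Δ2=11110110 Δ3=11010110 Δ4=11011110 Δ5=11001110 | 5Δ
t=7: Δ0=11001110 Δ1=01001110 | 1Δ
t=8: Δ0=01001110 Δ1=11001110 Δ2=11001011 Δ3=11101011 Δ4=11100011 Δ5=11110011 | 5Δ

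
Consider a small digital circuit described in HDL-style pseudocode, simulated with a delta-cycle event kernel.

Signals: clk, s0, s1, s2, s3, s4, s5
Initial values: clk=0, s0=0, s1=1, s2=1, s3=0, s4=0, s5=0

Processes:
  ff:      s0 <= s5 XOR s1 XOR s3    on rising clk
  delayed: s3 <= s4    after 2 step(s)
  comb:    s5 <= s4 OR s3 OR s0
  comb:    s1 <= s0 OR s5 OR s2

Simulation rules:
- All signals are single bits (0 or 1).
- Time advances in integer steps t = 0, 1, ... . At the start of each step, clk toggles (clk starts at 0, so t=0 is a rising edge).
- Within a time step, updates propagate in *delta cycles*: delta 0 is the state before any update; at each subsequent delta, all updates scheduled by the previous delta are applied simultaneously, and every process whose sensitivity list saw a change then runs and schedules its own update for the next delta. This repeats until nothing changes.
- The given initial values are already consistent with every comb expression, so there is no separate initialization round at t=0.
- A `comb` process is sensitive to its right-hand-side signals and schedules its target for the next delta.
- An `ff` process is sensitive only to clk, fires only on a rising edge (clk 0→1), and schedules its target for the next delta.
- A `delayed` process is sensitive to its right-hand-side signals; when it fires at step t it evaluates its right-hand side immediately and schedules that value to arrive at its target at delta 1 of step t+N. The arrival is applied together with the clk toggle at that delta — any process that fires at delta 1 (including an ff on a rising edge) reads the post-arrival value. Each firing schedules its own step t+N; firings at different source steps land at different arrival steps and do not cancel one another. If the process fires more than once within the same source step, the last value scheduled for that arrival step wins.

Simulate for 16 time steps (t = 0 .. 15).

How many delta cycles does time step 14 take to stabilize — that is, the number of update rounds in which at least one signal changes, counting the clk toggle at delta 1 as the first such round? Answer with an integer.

t0.Δ0 s3=0 s1=1 s2=1 s5=0 s0=0 s4=0 clk=0
t0.Δ1 s3=0 s1=1 s2=1 s5=0 s0=0 s4=0 clk=1
t0.Δ2 s3=0 s1=1 s2=1 s5=0 s0=1 s4=0 clk=1
t0.Δ3 s3=0 s1=1 s2=1 s5=1 s0=1 s4=0 clk=1
t1.Δ0 s3=0 s1=1 s2=1 s5=1 s0=1 s4=0 clk=1
t1.Δ1 s3=0 s1=1 s2=1 s5=1 s0=1 s4=0 clk=0
t2.Δ0 s3=0 s1=1 s2=1 s5=1 s0=1 s4=0 clk=0
t2.Δ1 s3=0 s1=1 s2=1 s5=1 s0=1 s4=0 clk=1
t2.Δ2 s3=0 s1=1 s2=1 s5=1 s0=0 s4=0 clk=1
t2.Δ3 s3=0 s1=1 s2=1 s5=0 s0=0 s4=0 clk=1
t3.Δ0 s3=0 s1=1 s2=1 s5=0 s0=0 s4=0 clk=1
t3.Δ1 s3=0 s1=1 s2=1 s5=0 s0=0 s4=0 clk=0
t4.Δ0 s3=0 s1=1 s2=1 s5=0 s0=0 s4=0 clk=0
t4.Δ1 s3=0 s1=1 s2=1 s5=0 s0=0 s4=0 clk=1
t4.Δ2 s3=0 s1=1 s2=1 s5=0 s0=1 s4=0 clk=1
t4.Δ3 s3=0 s1=1 s2=1 s5=1 s0=1 s4=0 clk=1
t5.Δ0 s3=0 s1=1 s2=1 s5=1 s0=1 s4=0 clk=1
t5.Δ1 s3=0 s1=1 s2=1 s5=1 s0=1 s4=0 clk=0
t6.Δ0 s3=0 s1=1 s2=1 s5=1 s0=1 s4=0 clk=0
t6.Δ1 s3=0 s1=1 s2=1 s5=1 s0=1 s4=0 clk=1
t6.Δ2 s3=0 s1=1 s2=1 s5=1 s0=0 s4=0 clk=1
t6.Δ3 s3=0 s1=1 s2=1 s5=0 s0=0 s4=0 clk=1
t7.Δ0 s3=0 s1=1 s2=1 s5=0 s0=0 s4=0 clk=1
t7.Δ1 s3=0 s1=1 s2=1 s5=0 s0=0 s4=0 clk=0
t8.Δ0 s3=0 s1=1 s2=1 s5=0 s0=0 s4=0 clk=0
t8.Δ1 s3=0 s1=1 s2=1 s5=0 s0=0 s4=0 clk=1
t8.Δ2 s3=0 s1=1 s2=1 s5=0 s0=1 s4=0 clk=1
t8.Δ3 s3=0 s1=1 s2=1 s5=1 s0=1 s4=0 clk=1
t9.Δ0 s3=0 s1=1 s2=1 s5=1 s0=1 s4=0 clk=1
t9.Δ1 s3=0 s1=1 s2=1 s5=1 s0=1 s4=0 clk=0
t10.Δ0 s3=0 s1=1 s2=1 s5=1 s0=1 s4=0 clk=0
t10.Δ1 s3=0 s1=1 s2=1 s5=1 s0=1 s4=0 clk=1
t10.Δ2 s3=0 s1=1 s2=1 s5=1 s0=0 s4=0 clk=1
t10.Δ3 s3=0 s1=1 s2=1 s5=0 s0=0 s4=0 clk=1
t11.Δ0 s3=0 s1=1 s2=1 s5=0 s0=0 s4=0 clk=1
t11.Δ1 s3=0 s1=1 s2=1 s5=0 s0=0 s4=0 clk=0
t12.Δ0 s3=0 s1=1 s2=1 s5=0 s0=0 s4=0 clk=0
t12.Δ1 s3=0 s1=1 s2=1 s5=0 s0=0 s4=0 clk=1
t12.Δ2 s3=0 s1=1 s2=1 s5=0 s0=1 s4=0 clk=1
t12.Δ3 s3=0 s1=1 s2=1 s5=1 s0=1 s4=0 clk=1
t13.Δ0 s3=0 s1=1 s2=1 s5=1 s0=1 s4=0 clk=1
t13.Δ1 s3=0 s1=1 s2=1 s5=1 s0=1 s4=0 clk=0
t14.Δ0 s3=0 s1=1 s2=1 s5=1 s0=1 s4=0 clk=0
t14.Δ1 s3=0 s1=1 s2=1 s5=1 s0=1 s4=0 clk=1
t14.Δ2 s3=0 s1=1 s2=1 s5=1 s0=0 s4=0 clk=1
t14.Δ3 s3=0 s1=1 s2=1 s5=0 s0=0 s4=0 clk=1
t15.Δ0 s3=0 s1=1 s2=1 s5=0 s0=0 s4=0 clk=1
t15.Δ1 s3=0 s1=1 s2=1 s5=0 s0=0 s4=0 clk=0

3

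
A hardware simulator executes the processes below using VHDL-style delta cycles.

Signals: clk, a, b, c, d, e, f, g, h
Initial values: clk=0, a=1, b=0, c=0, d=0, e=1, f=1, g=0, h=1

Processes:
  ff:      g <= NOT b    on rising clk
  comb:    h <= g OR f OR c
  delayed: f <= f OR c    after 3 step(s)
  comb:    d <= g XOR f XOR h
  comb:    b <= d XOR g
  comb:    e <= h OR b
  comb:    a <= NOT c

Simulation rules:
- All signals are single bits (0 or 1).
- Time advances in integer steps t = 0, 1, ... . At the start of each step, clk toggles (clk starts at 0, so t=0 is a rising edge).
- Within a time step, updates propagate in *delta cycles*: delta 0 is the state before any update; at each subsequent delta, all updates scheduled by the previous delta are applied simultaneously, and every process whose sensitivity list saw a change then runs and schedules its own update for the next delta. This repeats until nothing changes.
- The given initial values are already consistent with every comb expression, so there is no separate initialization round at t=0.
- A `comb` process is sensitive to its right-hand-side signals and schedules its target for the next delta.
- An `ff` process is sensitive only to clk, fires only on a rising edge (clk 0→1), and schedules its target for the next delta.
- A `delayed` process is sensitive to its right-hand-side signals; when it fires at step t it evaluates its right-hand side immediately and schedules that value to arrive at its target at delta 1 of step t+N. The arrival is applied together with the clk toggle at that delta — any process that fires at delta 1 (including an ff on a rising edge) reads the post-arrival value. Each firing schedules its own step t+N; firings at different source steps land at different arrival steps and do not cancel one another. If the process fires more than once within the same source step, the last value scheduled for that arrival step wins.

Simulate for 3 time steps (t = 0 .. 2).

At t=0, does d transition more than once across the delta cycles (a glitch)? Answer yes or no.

no

t0.Δ0 g=0 a=1 h=1 b=0 e=1 c=0 d=0 clk=0 f=1
t0.Δ1 g=0 a=1 h=1 b=0 e=1 c=0 d=0 clk=1 f=1
t0.Δ2 g=1 a=1 h=1 b=0 e=1 c=0 d=0 clk=1 f=1
t0.Δ3 g=1 a=1 h=1 b=1 e=1 c=0 d=1 clk=1 f=1
t0.Δ4 g=1 a=1 h=1 b=0 e=1 c=0 d=1 clk=1 f=1
t1.Δ0 g=1 a=1 h=1 b=0 e=1 c=0 d=1 clk=1 f=1
t1.Δ1 g=1 a=1 h=1 b=0 e=1 c=0 d=1 clk=0 f=1
t2.Δ0 g=1 a=1 h=1 b=0 e=1 c=0 d=1 clk=0 f=1
t2.Δ1 g=1 a=1 h=1 b=0 e=1 c=0 d=1 clk=1 f=1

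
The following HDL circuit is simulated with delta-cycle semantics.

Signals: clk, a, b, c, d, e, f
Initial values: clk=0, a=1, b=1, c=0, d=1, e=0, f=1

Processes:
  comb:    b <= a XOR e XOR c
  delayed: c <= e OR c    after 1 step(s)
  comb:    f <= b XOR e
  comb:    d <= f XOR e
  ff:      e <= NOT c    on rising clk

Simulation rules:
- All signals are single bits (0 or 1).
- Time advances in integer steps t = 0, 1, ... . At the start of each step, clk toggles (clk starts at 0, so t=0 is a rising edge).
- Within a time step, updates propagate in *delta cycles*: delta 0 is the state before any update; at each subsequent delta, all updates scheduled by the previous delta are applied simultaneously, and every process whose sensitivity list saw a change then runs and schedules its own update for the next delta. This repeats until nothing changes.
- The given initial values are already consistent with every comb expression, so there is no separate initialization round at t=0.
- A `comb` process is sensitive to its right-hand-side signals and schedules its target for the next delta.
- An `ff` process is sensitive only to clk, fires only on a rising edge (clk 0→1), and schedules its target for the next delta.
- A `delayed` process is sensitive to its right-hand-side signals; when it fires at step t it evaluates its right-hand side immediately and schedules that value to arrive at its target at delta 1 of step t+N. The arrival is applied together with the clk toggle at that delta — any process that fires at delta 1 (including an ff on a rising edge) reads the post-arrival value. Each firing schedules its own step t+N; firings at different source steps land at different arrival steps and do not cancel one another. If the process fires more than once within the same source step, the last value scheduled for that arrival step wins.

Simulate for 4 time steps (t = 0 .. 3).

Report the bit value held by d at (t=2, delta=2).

1

[bits: f,e,d,a,b,c,clk]
t=0: Δ0=1011100 Δ1=1011101 Δ2=1111101 Δ3=0101001 Δ4=1111001 Δ5=1101001 | 5Δ
t=1: Δ0=1101001 Δ1=1101010 Δ2=1101110 Δ3=0101110 Δ4=0111110 | 4Δ
t=2: Δ0=0111110 Δ1=0111111 Δ2=0011111 Δ3=1001011 Δ4=0011011 Δ5=0001011 | 5Δ
t=3: Δ0=0001011 Δ1=0001010 | 1Δ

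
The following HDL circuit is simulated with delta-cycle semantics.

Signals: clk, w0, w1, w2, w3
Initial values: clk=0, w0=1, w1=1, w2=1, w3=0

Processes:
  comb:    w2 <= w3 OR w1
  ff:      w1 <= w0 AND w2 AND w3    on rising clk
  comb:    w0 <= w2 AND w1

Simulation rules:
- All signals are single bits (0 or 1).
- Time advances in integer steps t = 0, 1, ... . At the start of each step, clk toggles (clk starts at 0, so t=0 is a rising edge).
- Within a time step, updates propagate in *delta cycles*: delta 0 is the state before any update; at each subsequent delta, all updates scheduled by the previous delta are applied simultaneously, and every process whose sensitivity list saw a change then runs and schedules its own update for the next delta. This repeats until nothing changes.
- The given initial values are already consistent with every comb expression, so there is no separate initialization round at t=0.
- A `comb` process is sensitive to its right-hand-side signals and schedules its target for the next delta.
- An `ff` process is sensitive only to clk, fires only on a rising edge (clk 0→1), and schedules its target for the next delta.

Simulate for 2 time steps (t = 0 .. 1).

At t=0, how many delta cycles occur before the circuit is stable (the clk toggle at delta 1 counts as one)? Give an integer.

[bits: w0,w1,clk,w2,w3]
t=0: Δ0=11010 Δ1=11110 Δ2=10110 Δ3=00100 | 3Δ
t=1: Δ0=00100 Δ1=00000 | 1Δ

3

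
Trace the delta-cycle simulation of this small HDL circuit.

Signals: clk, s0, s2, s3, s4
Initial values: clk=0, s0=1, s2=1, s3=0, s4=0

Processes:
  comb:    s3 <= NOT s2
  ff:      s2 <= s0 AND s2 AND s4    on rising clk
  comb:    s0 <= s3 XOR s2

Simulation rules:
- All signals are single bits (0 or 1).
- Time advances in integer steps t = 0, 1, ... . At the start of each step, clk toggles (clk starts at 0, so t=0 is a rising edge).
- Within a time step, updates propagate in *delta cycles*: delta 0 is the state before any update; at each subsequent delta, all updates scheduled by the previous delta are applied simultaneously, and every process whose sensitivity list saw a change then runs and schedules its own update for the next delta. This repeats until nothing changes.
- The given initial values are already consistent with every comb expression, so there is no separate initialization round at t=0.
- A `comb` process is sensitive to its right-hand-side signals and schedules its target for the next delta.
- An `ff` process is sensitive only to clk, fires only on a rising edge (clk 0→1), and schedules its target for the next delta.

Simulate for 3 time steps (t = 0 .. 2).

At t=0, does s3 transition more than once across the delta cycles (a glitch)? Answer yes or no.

[bits: s3,s0,s2,clk,s4]
t=0: Δ0=01100 Δ1=01110 Δ2=01010 Δ3=10010 Δ4=11010 | 4Δ
t=1: Δ0=11010 Δ1=11000 | 1Δ
t=2: Δ0=11000 Δ1=11010 | 1Δ

no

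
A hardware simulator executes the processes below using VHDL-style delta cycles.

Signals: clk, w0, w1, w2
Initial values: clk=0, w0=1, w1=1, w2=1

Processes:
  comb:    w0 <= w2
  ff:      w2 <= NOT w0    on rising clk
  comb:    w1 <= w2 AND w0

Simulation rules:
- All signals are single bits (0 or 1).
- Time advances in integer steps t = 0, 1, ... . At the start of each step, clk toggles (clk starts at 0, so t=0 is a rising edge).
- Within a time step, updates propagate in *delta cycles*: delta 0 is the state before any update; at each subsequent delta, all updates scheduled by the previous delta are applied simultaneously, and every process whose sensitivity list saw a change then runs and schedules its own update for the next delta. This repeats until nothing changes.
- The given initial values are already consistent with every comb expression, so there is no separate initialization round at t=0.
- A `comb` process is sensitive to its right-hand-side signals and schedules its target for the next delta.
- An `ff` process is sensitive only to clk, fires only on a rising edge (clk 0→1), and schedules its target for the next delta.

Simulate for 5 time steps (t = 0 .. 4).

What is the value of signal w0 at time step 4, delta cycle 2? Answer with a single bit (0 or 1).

t=0 Δ0: w0=1 w2=1 clk=0 w1=1
  Δ1: clk:0→1
  Δ2: w2:1→0
  Δ3: w0:1→0, w1:1→0
  (3Δ to stable)
t=1 Δ0: w0=0 w2=0 clk=1 w1=0
  Δ1: clk:1→0
  (1Δ to stable)
t=2 Δ0: w0=0 w2=0 clk=0 w1=0
  Δ1: clk:0→1
  Δ2: w2:0→1
  Δ3: w0:0→1
  Δ4: w1:0→1
  (4Δ to stable)
t=3 Δ0: w0=1 w2=1 clk=1 w1=1
  Δ1: clk:1→0
  (1Δ to stable)
t=4 Δ0: w0=1 w2=1 clk=0 w1=1
  Δ1: clk:0→1
  Δ2: w2:1→0
  Δ3: w0:1→0, w1:1→0
  (3Δ to stable)

1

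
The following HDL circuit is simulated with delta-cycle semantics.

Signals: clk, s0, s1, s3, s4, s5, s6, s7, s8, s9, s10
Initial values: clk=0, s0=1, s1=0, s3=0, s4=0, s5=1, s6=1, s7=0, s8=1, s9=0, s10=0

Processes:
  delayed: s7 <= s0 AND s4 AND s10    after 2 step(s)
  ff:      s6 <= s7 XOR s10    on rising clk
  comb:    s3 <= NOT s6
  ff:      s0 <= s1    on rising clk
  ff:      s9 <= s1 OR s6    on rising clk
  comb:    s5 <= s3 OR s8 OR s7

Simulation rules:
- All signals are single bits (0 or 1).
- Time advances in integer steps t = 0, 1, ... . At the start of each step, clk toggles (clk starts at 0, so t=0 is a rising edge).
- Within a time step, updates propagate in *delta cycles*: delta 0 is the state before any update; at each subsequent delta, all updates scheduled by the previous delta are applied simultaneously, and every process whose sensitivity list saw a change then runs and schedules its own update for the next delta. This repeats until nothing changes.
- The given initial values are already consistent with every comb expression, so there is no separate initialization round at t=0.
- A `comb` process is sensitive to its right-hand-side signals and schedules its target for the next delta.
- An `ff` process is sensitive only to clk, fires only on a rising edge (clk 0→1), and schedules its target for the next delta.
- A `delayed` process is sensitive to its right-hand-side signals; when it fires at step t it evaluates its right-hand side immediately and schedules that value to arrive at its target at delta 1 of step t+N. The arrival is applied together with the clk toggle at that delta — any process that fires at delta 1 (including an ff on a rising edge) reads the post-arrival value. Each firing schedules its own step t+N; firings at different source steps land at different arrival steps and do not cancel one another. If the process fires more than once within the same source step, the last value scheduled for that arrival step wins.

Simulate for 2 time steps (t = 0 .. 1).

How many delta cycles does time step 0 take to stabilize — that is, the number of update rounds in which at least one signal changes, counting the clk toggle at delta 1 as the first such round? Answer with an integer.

3

t=0 Δ0: s1=0 s5=1 s0=1 s3=0 s8=1 s4=0 s7=0 clk=0 s9=0 s10=0 s6=1
  Δ1: clk:0→1
  Δ2: s0:1→0, s9:0→1, s6:1→0
  Δ3: s3:0→1
  (3Δ to stable)
t=1 Δ0: s1=0 s5=1 s0=0 s3=1 s8=1 s4=0 s7=0 clk=1 s9=1 s10=0 s6=0
  Δ1: clk:1→0
  (1Δ to stable)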